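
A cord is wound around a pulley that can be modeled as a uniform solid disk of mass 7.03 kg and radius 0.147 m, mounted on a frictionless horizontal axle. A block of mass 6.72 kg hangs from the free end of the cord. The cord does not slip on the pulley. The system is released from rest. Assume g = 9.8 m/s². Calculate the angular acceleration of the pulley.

I = ½MR² = (1/2)(7.03)(0.147)² = 0.07596 kg·m².
Block: mg − T = ma. Pulley: TR = Iα. No-slip: a = αR, so T = (I/R²)a = 3.515·a.
Then mg = (m + 3.515)a, so a = (6.72)(9.8)/(6.72 + 3.515) = 6.434 m/s².
α = a/R = 6.434/0.147 = 43.77 rad/s².

α ≈ 43.8 rad/s²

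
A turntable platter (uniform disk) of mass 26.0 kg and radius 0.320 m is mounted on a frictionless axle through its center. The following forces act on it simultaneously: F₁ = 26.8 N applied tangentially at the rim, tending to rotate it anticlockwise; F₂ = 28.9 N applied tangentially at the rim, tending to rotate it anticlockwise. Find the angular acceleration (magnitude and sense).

I = ½MR² = (1/2)(26.0)(0.320)² = 1.331 kg·m².
Taking anticlockwise as positive: τ₁ = +(26.8)(0.320) = +8.576 N·m; τ₂ = +(28.9)(0.320) = +9.248 N·m.
Net torque τ = 17.82 N·m.
α = τ/I = 17.82/1.331 = 13.39 rad/s².

α ≈ 13.4 rad/s², anticlockwise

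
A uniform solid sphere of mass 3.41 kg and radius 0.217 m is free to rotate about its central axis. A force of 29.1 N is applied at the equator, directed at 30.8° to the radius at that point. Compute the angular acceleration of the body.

α ≈ 50.3 rad/s²

I = (2/5)MR² = (2/5)(3.41)(0.217)² = 0.06423 kg·m².
Only the tangential component produces torque: τ = F R sinθ = (29.1)(0.217) sin 30.8° = 3.233 N·m.
Newton's second law for rotation, τ = Iα, gives α = τ/I = 3.233/0.06423 = 50.34 rad/s².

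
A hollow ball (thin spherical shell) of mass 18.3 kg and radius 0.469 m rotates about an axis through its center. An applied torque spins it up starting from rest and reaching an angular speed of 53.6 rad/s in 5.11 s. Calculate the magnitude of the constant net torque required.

τ ≈ 28.1 N·m

I = (2/3)MR² = (2/3)(18.3)(0.469)² = 2.684 kg·m².
α = Δω/Δt = (53.6 − 0)/5.11 = 10.49 rad/s².
τ = Iα = (2.684)(10.49) = 28.15 N·m.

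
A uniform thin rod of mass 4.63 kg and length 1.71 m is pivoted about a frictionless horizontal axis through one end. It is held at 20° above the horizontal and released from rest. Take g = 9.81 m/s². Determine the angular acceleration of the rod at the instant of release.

About the pivot, I = (1/3)ML² = (1/3)(4.63)(1.71)² = 4.513 kg·m².
The weight acts at the center, a distance L/2 = 0.8550 m from the pivot; τ = Mg(L/2) cos 20° = 36.49 N·m.
α = τ/I = 36.49/4.513 = 8.086 rad/s².

α ≈ 8.09 rad/s²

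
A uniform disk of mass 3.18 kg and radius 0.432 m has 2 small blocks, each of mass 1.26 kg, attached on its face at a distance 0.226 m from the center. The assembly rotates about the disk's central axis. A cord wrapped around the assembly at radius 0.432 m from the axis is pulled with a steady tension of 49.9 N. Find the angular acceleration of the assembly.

I_disk = ½MR² = ½(3.18)(0.432)² = 0.2967 kg·m².
I_blocks = 2·m·r² = 2(1.26)(0.226)² = 0.1287 kg·m².
Total I = 0.4254 kg·m².
τ = F r = (49.9)(0.432) = 21.56 N·m.
α = τ/I = 21.56/0.4254 = 50.67 rad/s².

α ≈ 50.7 rad/s²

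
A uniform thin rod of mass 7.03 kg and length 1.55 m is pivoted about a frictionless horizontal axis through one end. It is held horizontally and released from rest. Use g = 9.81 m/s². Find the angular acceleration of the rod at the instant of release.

α ≈ 9.49 rad/s²

About the pivot, I = (1/3)ML² = (1/3)(7.03)(1.55)² = 5.630 kg·m².
The weight acts at the center, a distance L/2 = 0.7750 m from the pivot; τ = Mg(L/2) = 53.45 N·m.
α = τ/I = 53.45/5.630 = 9.494 rad/s².
(Equivalently α = (3g/(2L)) = 9.494 rad/s².)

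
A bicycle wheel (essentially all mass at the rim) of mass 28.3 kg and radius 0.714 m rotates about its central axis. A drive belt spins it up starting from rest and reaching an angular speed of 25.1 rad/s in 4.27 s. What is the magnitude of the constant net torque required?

I = MR² = (28.3)(0.714)² = 14.43 kg·m².
α = Δω/Δt = (25.1 − 0)/4.27 = 5.878 rad/s².
τ = Iα = (14.43)(5.878) = 84.81 N·m.

τ ≈ 84.8 N·m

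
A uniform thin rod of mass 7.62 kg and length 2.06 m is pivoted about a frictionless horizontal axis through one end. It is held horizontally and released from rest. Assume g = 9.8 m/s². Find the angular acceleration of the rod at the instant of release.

α ≈ 7.14 rad/s²

About the pivot, I = (1/3)ML² = (1/3)(7.62)(2.06)² = 10.78 kg·m².
The weight acts at the center, a distance L/2 = 1.030 m from the pivot; τ = Mg(L/2) = 76.92 N·m.
α = τ/I = 76.92/10.78 = 7.136 rad/s².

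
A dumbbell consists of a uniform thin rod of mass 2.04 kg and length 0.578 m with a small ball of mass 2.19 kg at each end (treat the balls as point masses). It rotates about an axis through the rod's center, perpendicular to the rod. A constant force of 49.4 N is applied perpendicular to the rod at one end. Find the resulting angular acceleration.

α ≈ 33.8 rad/s²

I_rod = (1/12)ML² = (1/12)(2.04)(0.578)² = 0.05679 kg·m².
I_balls = 2·m·(L/2)² = 2(2.19)(0.2890)² = 0.3658 kg·m².
Total I = 0.4226 kg·m².
τ = F·(L/2) = (49.4)(0.289) = 14.28 N·m.
α = τ/I = 14.28/0.4226 = 33.78 rad/s².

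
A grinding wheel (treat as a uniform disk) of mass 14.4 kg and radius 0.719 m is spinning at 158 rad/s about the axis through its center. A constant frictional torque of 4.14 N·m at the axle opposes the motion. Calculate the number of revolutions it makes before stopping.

I = ½MR² = (1/2)(14.4)(0.719)² = 3.722 kg·m².
The net torque has magnitude 4.14 N·m, opposing ω.
|α| = τ/I = 4.140/3.722 = 1.112 rad/s² (deceleration).
ω² = ω₀² − 2|α|θ with ω = 0 ⇒ θ = ω₀²/(2|α|) = 11220 rad = 1786 rev.

≈ 1790 revolutions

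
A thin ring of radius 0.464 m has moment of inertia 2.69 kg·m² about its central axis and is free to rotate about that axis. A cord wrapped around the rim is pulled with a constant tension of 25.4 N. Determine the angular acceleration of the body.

τ = F R = (25.4)(0.464) = 11.79 N·m.
From τ = Iα: α = 11.79/2.690 = 4.381 rad/s².

α ≈ 4.38 rad/s²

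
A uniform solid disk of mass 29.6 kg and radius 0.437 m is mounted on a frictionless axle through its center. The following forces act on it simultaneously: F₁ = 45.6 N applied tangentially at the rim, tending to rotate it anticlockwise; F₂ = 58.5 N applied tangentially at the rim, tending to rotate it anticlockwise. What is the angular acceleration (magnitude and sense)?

I = ½MR² = (1/2)(29.6)(0.437)² = 2.826 kg·m².
Taking anticlockwise as positive: τ₁ = +(45.6)(0.437) = +19.93 N·m; τ₂ = +(58.5)(0.437) = +25.56 N·m.
Net torque τ = 45.49 N·m.
α = τ/I = 45.49/2.826 = 16.10 rad/s².

α ≈ 16.1 rad/s², anticlockwise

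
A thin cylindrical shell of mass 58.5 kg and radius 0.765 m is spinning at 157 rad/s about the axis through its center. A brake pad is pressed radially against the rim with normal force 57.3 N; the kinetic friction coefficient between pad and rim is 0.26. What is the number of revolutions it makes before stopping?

I = MR² = (58.5)(0.765)² = 34.24 kg·m².
Friction force f = μN = (0.26)(57.3) = 14.90 N at the rim; torque magnitude τ = fR = 11.40 N·m, opposing ω.
|α| = τ/I = 11.40/34.24 = 0.3329 rad/s² (deceleration).
ω² = ω₀² − 2|α|θ with ω = 0 ⇒ θ = ω₀²/(2|α|) = 37020 rad = 5892 rev.

≈ 5890 revolutions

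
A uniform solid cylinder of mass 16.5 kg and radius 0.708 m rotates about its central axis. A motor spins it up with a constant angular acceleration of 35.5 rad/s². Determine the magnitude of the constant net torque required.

I = ½MR² = (1/2)(16.5)(0.708)² = 4.135 kg·m².
τ = Iα = (4.135)(35.50) = 146.8 N·m.

τ ≈ 147 N·m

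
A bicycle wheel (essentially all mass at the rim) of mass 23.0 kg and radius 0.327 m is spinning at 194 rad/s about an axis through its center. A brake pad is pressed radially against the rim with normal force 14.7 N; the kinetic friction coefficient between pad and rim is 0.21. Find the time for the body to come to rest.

t ≈ 473 s

I = MR² = (23.0)(0.327)² = 2.459 kg·m².
Friction force f = μN = (0.21)(14.7) = 3.087 N at the rim; torque magnitude τ = fR = 1.009 N·m, opposing ω.
|α| = τ/I = 1.009/2.459 = 0.4105 rad/s² (deceleration).
0 = ω₀ − |α|t ⇒ t = ω₀/|α| = 194/0.4105 = 472.7 s.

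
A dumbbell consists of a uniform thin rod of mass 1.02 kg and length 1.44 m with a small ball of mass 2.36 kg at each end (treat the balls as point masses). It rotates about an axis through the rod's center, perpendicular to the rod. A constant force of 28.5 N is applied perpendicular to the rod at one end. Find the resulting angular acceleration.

I_rod = (1/12)ML² = (1/12)(1.02)(1.44)² = 0.1763 kg·m².
I_balls = 2·m·(L/2)² = 2(2.36)(0.7200)² = 2.447 kg·m².
Total I = 2.623 kg·m².
τ = F·(L/2) = (28.5)(0.720) = 20.52 N·m.
α = τ/I = 20.52/2.623 = 7.823 rad/s².

α ≈ 7.82 rad/s²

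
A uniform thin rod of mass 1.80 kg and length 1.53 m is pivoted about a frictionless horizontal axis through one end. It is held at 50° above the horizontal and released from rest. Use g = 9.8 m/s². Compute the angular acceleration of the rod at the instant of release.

α ≈ 6.18 rad/s²

About the pivot, I = (1/3)ML² = (1/3)(1.80)(1.53)² = 1.405 kg·m².
The weight acts at the center, a distance L/2 = 0.7650 m from the pivot; τ = Mg(L/2) cos 50° = 8.674 N·m.
α = τ/I = 8.674/1.405 = 6.176 rad/s².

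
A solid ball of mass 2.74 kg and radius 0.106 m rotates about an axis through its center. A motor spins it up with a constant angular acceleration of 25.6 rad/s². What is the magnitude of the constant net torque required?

I = (2/5)MR² = (2/5)(2.74)(0.106)² = 0.01231 kg·m².
τ = Iα = (0.01231)(25.60) = 0.3153 N·m.

τ ≈ 0.315 N·m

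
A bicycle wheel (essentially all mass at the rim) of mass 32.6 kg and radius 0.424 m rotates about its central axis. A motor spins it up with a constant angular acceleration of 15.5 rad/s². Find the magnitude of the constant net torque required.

I = MR² = (32.6)(0.424)² = 5.861 kg·m².
τ = Iα = (5.861)(15.50) = 90.84 N·m.

τ ≈ 90.8 N·m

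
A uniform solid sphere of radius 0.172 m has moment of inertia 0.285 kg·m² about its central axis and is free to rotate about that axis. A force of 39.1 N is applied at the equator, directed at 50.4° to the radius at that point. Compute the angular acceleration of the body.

α ≈ 18.2 rad/s²

Only the tangential component produces torque: τ = F R sinθ = (39.1)(0.172) sin 50.4° = 5.182 N·m.
Newton's second law for rotation, τ = Iα, gives α = τ/I = 5.182/0.2850 = 18.18 rad/s².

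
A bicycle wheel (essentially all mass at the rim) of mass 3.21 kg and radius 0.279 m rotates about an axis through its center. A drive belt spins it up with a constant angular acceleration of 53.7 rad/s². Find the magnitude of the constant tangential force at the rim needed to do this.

F ≈ 48.1 N

I = MR² = (3.21)(0.279)² = 0.2499 kg·m².
The required torque is τ = Iα = (0.2499)(53.70) = 13.42 N·m.
A tangential force at the rim gives τ = FR, so F = τ/R = 13.42/0.279 = 48.09 N.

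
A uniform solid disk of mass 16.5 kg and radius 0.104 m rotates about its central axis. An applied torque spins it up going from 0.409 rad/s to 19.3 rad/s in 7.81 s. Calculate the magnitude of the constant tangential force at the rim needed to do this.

I = ½MR² = (1/2)(16.5)(0.104)² = 0.08923 kg·m².
α = Δω/Δt = (19.3 − 0.409)/7.81 = 2.419 rad/s².
The required torque is τ = Iα = (0.08923)(2.419) = 0.2158 N·m.
A tangential force at the rim gives τ = FR, so F = τ/R = 0.2158/0.104 = 2.075 N.

F ≈ 2.08 N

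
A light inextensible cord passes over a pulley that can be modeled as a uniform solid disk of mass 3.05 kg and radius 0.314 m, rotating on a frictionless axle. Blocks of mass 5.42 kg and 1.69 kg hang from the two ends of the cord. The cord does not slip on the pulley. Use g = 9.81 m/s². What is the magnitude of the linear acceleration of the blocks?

I = ½MR² = (1/2)(3.05)(0.314)² = 0.1504 kg·m².
Heavier block: m₁g − T₁ = m₁a. Lighter block: T₂ − m₂g = m₂a.
Pulley: (T₁ − T₂)R = Iα = I(a/R), so T₁ − T₂ = (I/R²)a = (1/2)M_p a = 1.525·a.
Adding the three: (m₁ − m₂)g = (m₁ + m₂ + 1.525)a, so a = (5.42 − 1.69)(9.81)/(5.42 + 1.69 + 1.525) = 4.238 m/s².

a ≈ 4.24 m/s²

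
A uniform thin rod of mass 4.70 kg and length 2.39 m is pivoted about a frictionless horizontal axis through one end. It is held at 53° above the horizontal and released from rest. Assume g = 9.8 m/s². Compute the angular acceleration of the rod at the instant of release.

α ≈ 3.70 rad/s²

About the pivot, I = (1/3)ML² = (1/3)(4.70)(2.39)² = 8.949 kg·m².
The weight acts at the center, a distance L/2 = 1.195 m from the pivot; τ = Mg(L/2) cos 53° = 33.12 N·m.
α = τ/I = 33.12/8.949 = 3.702 rad/s².
(Equivalently α = (3g/(2L)) cos 53° = 3.702 rad/s².)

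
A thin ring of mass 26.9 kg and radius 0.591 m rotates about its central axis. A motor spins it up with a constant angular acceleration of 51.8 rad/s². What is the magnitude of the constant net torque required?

I = MR² = (26.9)(0.591)² = 9.396 kg·m².
τ = Iα = (9.396)(51.80) = 486.7 N·m.

τ ≈ 487 N·m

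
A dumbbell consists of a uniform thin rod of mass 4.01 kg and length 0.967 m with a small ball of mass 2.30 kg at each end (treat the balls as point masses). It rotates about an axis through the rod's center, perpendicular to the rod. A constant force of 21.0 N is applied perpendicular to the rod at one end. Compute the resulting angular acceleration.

I_rod = (1/12)ML² = (1/12)(4.01)(0.967)² = 0.3125 kg·m².
I_balls = 2·m·(L/2)² = 2(2.30)(0.4835)² = 1.075 kg·m².
Total I = 1.388 kg·m².
τ = F·(L/2) = (21.0)(0.483) = 10.15 N·m.
α = τ/I = 10.15/1.388 = 7.316 rad/s².

α ≈ 7.32 rad/s²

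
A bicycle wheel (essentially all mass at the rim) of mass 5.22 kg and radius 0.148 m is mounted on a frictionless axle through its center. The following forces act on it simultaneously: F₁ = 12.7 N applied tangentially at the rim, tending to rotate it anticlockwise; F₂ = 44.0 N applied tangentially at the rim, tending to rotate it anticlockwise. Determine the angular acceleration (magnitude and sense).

α ≈ 73.4 rad/s², anticlockwise

I = MR² = (5.22)(0.148)² = 0.1143 kg·m².
Taking anticlockwise as positive: τ₁ = +(12.7)(0.148) = +1.880 N·m; τ₂ = +(44.0)(0.148) = +6.512 N·m.
Net torque τ = 8.392 N·m.
α = τ/I = 8.392/0.1143 = 73.39 rad/s².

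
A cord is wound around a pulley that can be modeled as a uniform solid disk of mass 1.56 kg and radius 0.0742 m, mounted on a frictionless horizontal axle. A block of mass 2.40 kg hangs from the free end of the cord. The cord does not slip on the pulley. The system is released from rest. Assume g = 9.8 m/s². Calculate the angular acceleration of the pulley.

α ≈ 99.7 rad/s²

I = ½MR² = (1/2)(1.56)(0.0742)² = 0.004294 kg·m².
Block: mg − T = ma. Pulley: TR = Iα. No-slip: a = αR, so T = (I/R²)a = 0.7800·a.
Then mg = (m + 0.7800)a, so a = (2.40)(9.8)/(2.40 + 0.7800) = 7.396 m/s².
α = a/R = 7.396/0.0742 = 99.68 rad/s².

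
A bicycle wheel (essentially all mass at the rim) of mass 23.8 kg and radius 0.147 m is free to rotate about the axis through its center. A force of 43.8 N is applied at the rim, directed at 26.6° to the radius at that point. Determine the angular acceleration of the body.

α ≈ 5.61 rad/s²

I = MR² = (23.8)(0.147)² = 0.5143 kg·m².
Only the tangential component produces torque: τ = F R sinθ = (43.8)(0.147) sin 26.6° = 2.883 N·m.
From τ = Iα: α = 2.883/0.5143 = 5.606 rad/s².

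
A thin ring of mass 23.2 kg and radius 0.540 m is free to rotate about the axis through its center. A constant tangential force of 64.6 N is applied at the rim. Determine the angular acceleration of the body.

α ≈ 5.16 rad/s²

I = MR² = (23.2)(0.540)² = 6.765 kg·m².
τ = F R = (64.6)(0.540) = 34.88 N·m.
From τ = Iα: α = 34.88/6.765 = 5.156 rad/s².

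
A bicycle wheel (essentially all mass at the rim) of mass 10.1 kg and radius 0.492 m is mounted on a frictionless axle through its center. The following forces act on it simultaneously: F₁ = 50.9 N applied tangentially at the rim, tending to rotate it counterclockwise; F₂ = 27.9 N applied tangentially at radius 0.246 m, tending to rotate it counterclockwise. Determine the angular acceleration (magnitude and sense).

I = MR² = (10.1)(0.492)² = 2.445 kg·m².
Taking counterclockwise as positive: τ₁ = +(50.9)(0.492) = +25.04 N·m; τ₂ = +(27.9)(0.246) = +6.863 N·m.
Net torque τ = 31.91 N·m.
α = τ/I = 31.91/2.445 = 13.05 rad/s².

α ≈ 13.1 rad/s², counterclockwise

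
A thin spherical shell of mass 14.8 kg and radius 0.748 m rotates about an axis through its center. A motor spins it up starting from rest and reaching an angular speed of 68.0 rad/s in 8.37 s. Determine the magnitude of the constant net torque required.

I = (2/3)MR² = (2/3)(14.8)(0.748)² = 5.520 kg·m².
α = Δω/Δt = (68.0 − 0)/8.37 = 8.124 rad/s².
τ = Iα = (5.520)(8.124) = 44.85 N·m.

τ ≈ 44.8 N·m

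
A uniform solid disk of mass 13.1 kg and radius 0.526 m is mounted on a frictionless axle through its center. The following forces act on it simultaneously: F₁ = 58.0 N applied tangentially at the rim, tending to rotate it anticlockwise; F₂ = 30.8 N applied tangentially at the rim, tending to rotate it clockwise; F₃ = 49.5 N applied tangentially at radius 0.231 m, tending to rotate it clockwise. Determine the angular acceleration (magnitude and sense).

I = ½MR² = (1/2)(13.1)(0.526)² = 1.812 kg·m².
Taking anticlockwise as positive: τ₁ = +(58.0)(0.526) = +30.51 N·m; τ₂ = −(30.8)(0.526) = −16.20 N·m; τ₃ = −(49.5)(0.231) = −11.43 N·m.
Net torque τ = 2.873 N·m.
α = τ/I = 2.873/1.812 = 1.585 rad/s².

α ≈ 1.59 rad/s², anticlockwise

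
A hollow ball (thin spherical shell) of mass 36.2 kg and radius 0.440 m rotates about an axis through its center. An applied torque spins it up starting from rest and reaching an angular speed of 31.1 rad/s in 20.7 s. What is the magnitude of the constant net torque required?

τ ≈ 7.02 N·m

I = (2/3)MR² = (2/3)(36.2)(0.440)² = 4.672 kg·m².
α = Δω/Δt = (31.1 − 0)/20.7 = 1.502 rad/s².
τ = Iα = (4.672)(1.502) = 7.020 N·m.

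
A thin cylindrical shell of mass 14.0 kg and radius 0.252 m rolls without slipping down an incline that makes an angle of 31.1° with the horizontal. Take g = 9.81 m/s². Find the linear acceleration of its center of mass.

a ≈ 2.53 m/s²

Translation along the incline: Mg sinθ − f = Ma.
Rotation about the center: fR = Iα with I = MR². No-slip gives a = αR, so f = (I/R²)a = M a.
Substituting: Mg sinθ = (1 + 1.000)Ma, so a = g sinθ/(1 + 1.000) = (9.81) sin 31.1° / 2.000 = 2.534 m/s².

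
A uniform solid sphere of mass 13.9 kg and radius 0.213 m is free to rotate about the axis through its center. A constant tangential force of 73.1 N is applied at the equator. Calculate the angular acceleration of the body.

α ≈ 61.7 rad/s²

I = (2/5)MR² = (2/5)(13.9)(0.213)² = 0.2523 kg·m².
τ = F R = (73.1)(0.213) = 15.57 N·m.
Newton's second law for rotation, τ = Iα, gives α = τ/I = 15.57/0.2523 = 61.73 rad/s².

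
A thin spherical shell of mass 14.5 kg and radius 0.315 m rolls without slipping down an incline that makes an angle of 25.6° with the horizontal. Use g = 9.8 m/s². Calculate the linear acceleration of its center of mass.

a ≈ 2.54 m/s²

Translation along the incline: Mg sinθ − f = Ma.
Rotation about the center: fR = Iα with I = (2/3)MR². No-slip gives a = αR, so f = (I/R²)a = (2/3)M a.
Substituting: Mg sinθ = (1 + 0.6667)Ma, so a = g sinθ/(1 + 0.6667) = (9.8) sin 25.6° / 1.667 = 2.541 m/s².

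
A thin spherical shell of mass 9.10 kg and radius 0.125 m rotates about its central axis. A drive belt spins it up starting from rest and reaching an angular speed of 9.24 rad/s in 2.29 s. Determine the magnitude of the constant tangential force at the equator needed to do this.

F ≈ 3.06 N

I = (2/3)MR² = (2/3)(9.10)(0.125)² = 0.09479 kg·m².
α = Δω/Δt = (9.24 − 0)/2.29 = 4.035 rad/s².
The required torque is τ = Iα = (0.09479)(4.035) = 0.3825 N·m.
A tangential force at the equator gives τ = FR, so F = τ/R = 0.3825/0.125 = 3.060 N.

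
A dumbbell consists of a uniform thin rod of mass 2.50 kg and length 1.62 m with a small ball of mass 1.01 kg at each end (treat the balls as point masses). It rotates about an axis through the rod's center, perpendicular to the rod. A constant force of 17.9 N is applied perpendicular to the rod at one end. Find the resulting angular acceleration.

I_rod = (1/12)ML² = (1/12)(2.50)(1.62)² = 0.5468 kg·m².
I_balls = 2·m·(L/2)² = 2(1.01)(0.8100)² = 1.325 kg·m².
Total I = 1.872 kg·m².
τ = F·(L/2) = (17.9)(0.810) = 14.50 N·m.
α = τ/I = 14.50/1.872 = 7.745 rad/s².

α ≈ 7.74 rad/s²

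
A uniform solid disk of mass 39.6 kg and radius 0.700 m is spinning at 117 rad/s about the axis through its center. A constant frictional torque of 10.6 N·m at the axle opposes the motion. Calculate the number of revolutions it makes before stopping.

I = ½MR² = (1/2)(39.6)(0.700)² = 9.702 kg·m².
The net torque has magnitude 10.6 N·m, opposing ω.
|α| = τ/I = 10.60/9.702 = 1.093 rad/s² (deceleration).
ω² = ω₀² − 2|α|θ with ω = 0 ⇒ θ = ω₀²/(2|α|) = 6265 rad = 997.1 rev.

≈ 997 revolutions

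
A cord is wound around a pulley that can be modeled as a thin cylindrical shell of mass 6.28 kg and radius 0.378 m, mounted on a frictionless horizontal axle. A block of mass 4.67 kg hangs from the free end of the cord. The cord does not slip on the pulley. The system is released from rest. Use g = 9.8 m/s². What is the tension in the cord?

I = MR² = (6.28)(0.378)² = 0.8973 kg·m².
Block: mg − T = ma. Pulley: TR = Iα. No-slip: a = αR, so T = (I/R²)a = 6.280·a.
Then mg = (m + 6.280)a, so a = (4.67)(9.8)/(4.67 + 6.280) = 4.180 m/s².
T = 6.280·a = 26.25 N.

T ≈ 26.2 N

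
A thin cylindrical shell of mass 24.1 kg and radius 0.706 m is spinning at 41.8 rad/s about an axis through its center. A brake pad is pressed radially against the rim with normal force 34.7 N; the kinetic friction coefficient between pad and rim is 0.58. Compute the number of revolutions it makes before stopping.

≈ 118 revolutions

I = MR² = (24.1)(0.706)² = 12.01 kg·m².
Friction force f = μN = (0.58)(34.7) = 20.13 N at the rim; torque magnitude τ = fR = 14.21 N·m, opposing ω.
|α| = τ/I = 14.21/12.01 = 1.183 rad/s² (deceleration).
ω² = ω₀² − 2|α|θ with ω = 0 ⇒ θ = ω₀²/(2|α|) = 738.6 rad = 117.5 rev.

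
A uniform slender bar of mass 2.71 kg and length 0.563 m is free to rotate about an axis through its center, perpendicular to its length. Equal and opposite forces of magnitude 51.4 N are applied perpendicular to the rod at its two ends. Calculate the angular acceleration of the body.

α ≈ 404 rad/s²

I = (1/12)ML² = (1/12)(2.71)(0.563)² = 0.07158 kg·m².
The couple gives τ = F·(L/2) + F·(L/2) = F L = (51.4)(0.563) = 28.94 N·m.
From τ = Iα: α = 28.94/0.07158 = 404.3 rad/s².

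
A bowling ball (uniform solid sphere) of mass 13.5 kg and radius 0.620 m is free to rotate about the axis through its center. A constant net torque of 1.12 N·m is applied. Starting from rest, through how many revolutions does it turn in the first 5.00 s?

≈ 1.07 revolutions

I = (2/5)MR² = (2/5)(13.5)(0.620)² = 2.076 kg·m².
α = τ/I = 1.12/2.076 = 0.5396 rad/s².
θ = ½αt² = ½(0.5396)(5.00)² = 6.745 rad.
Revolutions = θ/(2π) = 1.073.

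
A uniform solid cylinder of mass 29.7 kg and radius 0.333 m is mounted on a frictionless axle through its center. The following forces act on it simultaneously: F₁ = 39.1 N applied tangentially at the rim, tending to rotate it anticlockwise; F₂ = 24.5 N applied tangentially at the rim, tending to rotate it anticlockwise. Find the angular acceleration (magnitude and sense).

I = ½MR² = (1/2)(29.7)(0.333)² = 1.647 kg·m².
Taking anticlockwise as positive: τ₁ = +(39.1)(0.333) = +13.02 N·m; τ₂ = +(24.5)(0.333) = +8.159 N·m.
Net torque τ = 21.18 N·m.
α = τ/I = 21.18/1.647 = 12.86 rad/s².

α ≈ 12.9 rad/s², anticlockwise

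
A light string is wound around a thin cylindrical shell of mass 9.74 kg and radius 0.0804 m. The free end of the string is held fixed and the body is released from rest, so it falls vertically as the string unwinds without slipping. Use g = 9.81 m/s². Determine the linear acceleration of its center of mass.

Translation: Mg − T = Ma. Rotation about the center: TR = Iα with I = MR².
With a = αR: T = (I/R²)a = M a, so Mg = (1 + 1.000)Ma.
a = g/(1 + 1.000) = 9.81/2.000 = 4.905 m/s².

a ≈ 4.91 m/s²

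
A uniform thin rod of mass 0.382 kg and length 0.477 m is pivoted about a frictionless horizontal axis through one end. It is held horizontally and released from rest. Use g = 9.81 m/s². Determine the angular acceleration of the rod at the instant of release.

α ≈ 30.8 rad/s²

About the pivot, I = (1/3)ML² = (1/3)(0.382)(0.477)² = 0.02897 kg·m².
The weight acts at the center, a distance L/2 = 0.2385 m from the pivot; τ = Mg(L/2) = 0.8938 N·m.
α = τ/I = 0.8938/0.02897 = 30.85 rad/s².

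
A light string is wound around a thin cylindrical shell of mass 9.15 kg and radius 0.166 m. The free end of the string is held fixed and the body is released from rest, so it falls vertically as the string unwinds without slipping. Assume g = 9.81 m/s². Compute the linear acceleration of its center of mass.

Translation: Mg − T = Ma. Rotation about the center: TR = Iα with I = MR².
With a = αR: T = (I/R²)a = M a, so Mg = (1 + 1.000)Ma.
a = g/(1 + 1.000) = 9.81/2.000 = 4.905 m/s².

a ≈ 4.91 m/s²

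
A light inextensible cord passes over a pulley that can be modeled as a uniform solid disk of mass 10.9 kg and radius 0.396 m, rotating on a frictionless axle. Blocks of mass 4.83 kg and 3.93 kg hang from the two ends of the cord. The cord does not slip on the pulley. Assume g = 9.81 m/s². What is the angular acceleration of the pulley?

α ≈ 1.57 rad/s²

I = ½MR² = (1/2)(10.9)(0.396)² = 0.8546 kg·m².
Heavier block: m₁g − T₁ = m₁a. Lighter block: T₂ − m₂g = m₂a.
Pulley: (T₁ − T₂)R = Iα = I(a/R), so T₁ − T₂ = (I/R²)a = (1/2)M_p a = 5.450·a.
Adding the three: (m₁ − m₂)g = (m₁ + m₂ + 5.450)a, so a = (4.83 − 3.93)(9.81)/(4.83 + 3.93 + 5.450) = 0.6213 m/s².
α = a/R = 0.6213/0.396 = 1.569 rad/s².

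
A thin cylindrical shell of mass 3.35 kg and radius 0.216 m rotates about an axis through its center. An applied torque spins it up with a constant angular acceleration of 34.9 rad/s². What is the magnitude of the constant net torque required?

τ ≈ 5.45 N·m

I = MR² = (3.35)(0.216)² = 0.1563 kg·m².
τ = Iα = (0.1563)(34.90) = 5.455 N·m.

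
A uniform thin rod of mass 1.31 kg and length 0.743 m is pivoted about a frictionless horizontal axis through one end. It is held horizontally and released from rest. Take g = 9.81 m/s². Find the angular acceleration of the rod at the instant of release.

About the pivot, I = (1/3)ML² = (1/3)(1.31)(0.743)² = 0.2411 kg·m².
The weight acts at the center, a distance L/2 = 0.3715 m from the pivot; τ = Mg(L/2) = 4.774 N·m.
α = τ/I = 4.774/0.2411 = 19.80 rad/s².

α ≈ 19.8 rad/s²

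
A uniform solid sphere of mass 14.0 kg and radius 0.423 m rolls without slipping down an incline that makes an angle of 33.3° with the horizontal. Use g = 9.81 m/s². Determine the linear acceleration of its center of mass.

a ≈ 3.85 m/s²

Translation along the incline: Mg sinθ − f = Ma.
Rotation about the center: fR = Iα with I = (2/5)MR². No-slip gives a = αR, so f = (I/R²)a = (2/5)M a.
Substituting: Mg sinθ = (1 + 0.4000)Ma, so a = g sinθ/(1 + 0.4000) = (9.81) sin 33.3° / 1.400 = 3.847 m/s².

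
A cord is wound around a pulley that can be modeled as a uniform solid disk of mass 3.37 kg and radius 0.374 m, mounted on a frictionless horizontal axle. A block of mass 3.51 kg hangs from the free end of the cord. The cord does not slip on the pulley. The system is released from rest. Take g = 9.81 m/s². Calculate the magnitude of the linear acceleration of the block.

a ≈ 6.63 m/s²

I = ½MR² = (1/2)(3.37)(0.374)² = 0.2357 kg·m².
Block: mg − T = ma. Pulley: TR = Iα. No-slip: a = αR, so T = (I/R²)a = 1.685·a.
Then mg = (m + 1.685)a, so a = (3.51)(9.81)/(3.51 + 1.685) = 6.628 m/s².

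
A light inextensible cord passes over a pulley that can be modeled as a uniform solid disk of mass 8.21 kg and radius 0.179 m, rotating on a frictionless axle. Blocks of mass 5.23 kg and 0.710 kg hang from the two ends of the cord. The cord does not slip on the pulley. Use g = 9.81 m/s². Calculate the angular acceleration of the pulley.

I = ½MR² = (1/2)(8.21)(0.179)² = 0.1315 kg·m².
Heavier block: m₁g − T₁ = m₁a. Lighter block: T₂ − m₂g = m₂a.
Pulley: (T₁ − T₂)R = Iα = I(a/R), so T₁ − T₂ = (I/R²)a = (1/2)M_p a = 4.105·a.
Adding the three: (m₁ − m₂)g = (m₁ + m₂ + 4.105)a, so a = (5.23 − 0.710)(9.81)/(5.23 + 0.710 + 4.105) = 4.414 m/s².
α = a/R = 4.414/0.179 = 24.66 rad/s².

α ≈ 24.7 rad/s²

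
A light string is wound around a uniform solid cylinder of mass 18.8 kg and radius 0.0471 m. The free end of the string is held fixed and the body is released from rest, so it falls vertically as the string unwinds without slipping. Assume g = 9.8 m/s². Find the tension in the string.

T ≈ 61.4 N

Translation: Mg − T = Ma. Rotation about the center: TR = Iα with I = ½MR².
With a = αR: T = (I/R²)a = (1/2)M a, so Mg = (1 + 0.5000)Ma.
a = g/(1 + 0.5000) = 9.8/1.500 = 6.533 m/s².
T = 0.5000·M·a = (0.5000)(18.8)(6.533) = 61.41 N.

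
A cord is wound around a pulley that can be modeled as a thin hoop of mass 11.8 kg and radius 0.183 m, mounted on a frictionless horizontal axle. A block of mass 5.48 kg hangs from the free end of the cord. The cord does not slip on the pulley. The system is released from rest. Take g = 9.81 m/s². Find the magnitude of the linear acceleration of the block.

a ≈ 3.11 m/s²

I = MR² = (11.8)(0.183)² = 0.3952 kg·m².
Block: mg − T = ma. Pulley: TR = Iα. No-slip: a = αR, so T = (I/R²)a = 11.80·a.
Then mg = (m + 11.80)a, so a = (5.48)(9.81)/(5.48 + 11.80) = 3.111 m/s².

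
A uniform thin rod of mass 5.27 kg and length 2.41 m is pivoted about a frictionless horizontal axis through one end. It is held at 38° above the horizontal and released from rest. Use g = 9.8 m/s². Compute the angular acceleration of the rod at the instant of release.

α ≈ 4.81 rad/s²

About the pivot, I = (1/3)ML² = (1/3)(5.27)(2.41)² = 10.20 kg·m².
The weight acts at the center, a distance L/2 = 1.205 m from the pivot; τ = Mg(L/2) cos 38° = 49.04 N·m.
α = τ/I = 49.04/10.20 = 4.807 rad/s².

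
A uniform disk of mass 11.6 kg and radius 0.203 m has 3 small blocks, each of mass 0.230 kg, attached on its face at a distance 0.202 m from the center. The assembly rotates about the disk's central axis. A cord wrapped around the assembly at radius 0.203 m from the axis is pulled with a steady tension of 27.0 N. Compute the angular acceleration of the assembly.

I_disk = ½MR² = ½(11.6)(0.203)² = 0.2390 kg·m².
I_blocks = 3·m·r² = 3(0.230)(0.202)² = 0.02815 kg·m².
Total I = 0.2672 kg·m².
τ = F r = (27.0)(0.203) = 5.481 N·m.
α = τ/I = 5.481/0.2672 = 20.52 rad/s².

α ≈ 20.5 rad/s²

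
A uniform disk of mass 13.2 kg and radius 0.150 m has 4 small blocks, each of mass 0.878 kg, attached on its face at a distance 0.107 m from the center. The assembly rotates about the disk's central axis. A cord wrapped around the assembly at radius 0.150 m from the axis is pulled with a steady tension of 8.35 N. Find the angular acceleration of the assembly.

I_disk = ½MR² = ½(13.2)(0.150)² = 0.1485 kg·m².
I_blocks = 4·m·r² = 4(0.878)(0.107)² = 0.04021 kg·m².
Total I = 0.1887 kg·m².
τ = F r = (8.35)(0.150) = 1.252 N·m.
α = τ/I = 1.252/0.1887 = 6.637 rad/s².

α ≈ 6.64 rad/s²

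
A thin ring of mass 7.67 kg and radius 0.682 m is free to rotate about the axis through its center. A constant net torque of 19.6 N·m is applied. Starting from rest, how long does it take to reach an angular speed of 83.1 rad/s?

t ≈ 15.1 s

I = MR² = (7.67)(0.682)² = 3.568 kg·m².
α = τ/I = 19.6/3.568 = 5.494 rad/s².
ω = αt ⇒ t = ω/α = 83.1/5.494 = 15.13 s.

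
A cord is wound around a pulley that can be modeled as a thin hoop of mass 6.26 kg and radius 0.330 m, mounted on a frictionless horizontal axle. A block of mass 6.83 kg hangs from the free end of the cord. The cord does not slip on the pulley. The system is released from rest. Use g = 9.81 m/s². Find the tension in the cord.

I = MR² = (6.26)(0.330)² = 0.6817 kg·m².
Block: mg − T = ma. Pulley: TR = Iα. No-slip: a = αR, so T = (I/R²)a = 6.260·a.
Then mg = (m + 6.260)a, so a = (6.83)(9.81)/(6.83 + 6.260) = 5.119 m/s².
T = 6.260·a = 32.04 N.

T ≈ 32.0 N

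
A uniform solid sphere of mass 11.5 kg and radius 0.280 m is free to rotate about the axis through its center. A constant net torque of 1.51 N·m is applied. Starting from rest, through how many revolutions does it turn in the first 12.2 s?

≈ 49.6 revolutions

I = (2/5)MR² = (2/5)(11.5)(0.280)² = 0.3606 kg·m².
α = τ/I = 1.51/0.3606 = 4.187 rad/s².
θ = ½αt² = ½(4.187)(12.2)² = 311.6 rad.
Revolutions = θ/(2π) = 49.59.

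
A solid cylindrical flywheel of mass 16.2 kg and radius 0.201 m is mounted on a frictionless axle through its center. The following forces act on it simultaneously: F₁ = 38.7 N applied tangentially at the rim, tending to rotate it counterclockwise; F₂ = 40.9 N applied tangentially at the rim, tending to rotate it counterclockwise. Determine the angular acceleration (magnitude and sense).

α ≈ 48.9 rad/s², counterclockwise

I = ½MR² = (1/2)(16.2)(0.201)² = 0.3272 kg·m².
Taking counterclockwise as positive: τ₁ = +(38.7)(0.201) = +7.779 N·m; τ₂ = +(40.9)(0.201) = +8.221 N·m.
Net torque τ = 16.00 N·m.
α = τ/I = 16.00/0.3272 = 48.89 rad/s².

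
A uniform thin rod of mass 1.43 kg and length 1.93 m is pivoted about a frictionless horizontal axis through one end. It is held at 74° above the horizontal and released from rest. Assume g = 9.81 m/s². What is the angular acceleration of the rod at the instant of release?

α ≈ 2.10 rad/s²

About the pivot, I = (1/3)ML² = (1/3)(1.43)(1.93)² = 1.776 kg·m².
The weight acts at the center, a distance L/2 = 0.9650 m from the pivot; τ = Mg(L/2) cos 74° = 3.731 N·m.
α = τ/I = 3.731/1.776 = 2.102 rad/s².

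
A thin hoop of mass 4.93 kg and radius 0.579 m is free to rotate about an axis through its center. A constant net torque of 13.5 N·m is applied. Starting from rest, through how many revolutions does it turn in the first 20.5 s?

I = MR² = (4.93)(0.579)² = 1.653 kg·m².
α = τ/I = 13.5/1.653 = 8.168 rad/s².
θ = ½αt² = ½(8.168)(20.5)² = 1716 rad.
Revolutions = θ/(2π) = 273.2.

≈ 273 revolutions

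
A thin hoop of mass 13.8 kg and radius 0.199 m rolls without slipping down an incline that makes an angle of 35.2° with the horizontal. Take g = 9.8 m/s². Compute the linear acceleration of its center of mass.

Translation along the incline: Mg sinθ − f = Ma.
Rotation about the center: fR = Iα with I = MR². No-slip gives a = αR, so f = (I/R²)a = M a.
Substituting: Mg sinθ = (1 + 1.000)Ma, so a = g sinθ/(1 + 1.000) = (9.8) sin 35.2° / 2.000 = 2.825 m/s².

a ≈ 2.82 m/s²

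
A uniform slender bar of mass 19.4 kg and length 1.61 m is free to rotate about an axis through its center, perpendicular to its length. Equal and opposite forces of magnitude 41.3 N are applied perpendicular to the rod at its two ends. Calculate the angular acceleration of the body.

I = (1/12)ML² = (1/12)(19.4)(1.61)² = 4.191 kg·m².
The couple gives τ = F·(L/2) + F·(L/2) = F L = (41.3)(1.61) = 66.49 N·m.
From τ = Iα: α = 66.49/4.191 = 15.87 rad/s².

α ≈ 15.9 rad/s²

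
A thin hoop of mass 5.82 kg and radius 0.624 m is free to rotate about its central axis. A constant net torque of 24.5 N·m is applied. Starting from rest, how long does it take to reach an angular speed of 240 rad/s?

t ≈ 22.2 s

I = MR² = (5.82)(0.624)² = 2.266 kg·m².
α = τ/I = 24.5/2.266 = 10.81 rad/s².
ω = αt ⇒ t = ω/α = 240/10.81 = 22.20 s.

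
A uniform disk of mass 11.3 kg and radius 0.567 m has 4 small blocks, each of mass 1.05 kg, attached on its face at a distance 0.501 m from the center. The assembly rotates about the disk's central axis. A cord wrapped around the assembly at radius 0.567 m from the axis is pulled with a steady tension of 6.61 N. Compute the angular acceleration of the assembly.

I_disk = ½MR² = ½(11.3)(0.567)² = 1.816 kg·m².
I_blocks = 4·m·r² = 4(1.05)(0.501)² = 1.054 kg·m².
Total I = 2.871 kg·m².
τ = F r = (6.61)(0.567) = 3.748 N·m.
α = τ/I = 3.748/2.871 = 1.306 rad/s².

α ≈ 1.31 rad/s²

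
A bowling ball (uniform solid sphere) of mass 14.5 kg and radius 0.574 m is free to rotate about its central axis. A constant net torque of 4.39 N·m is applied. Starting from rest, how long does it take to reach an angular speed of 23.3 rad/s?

t ≈ 10.1 s

I = (2/5)MR² = (2/5)(14.5)(0.574)² = 1.911 kg·m².
α = τ/I = 4.39/1.911 = 2.297 rad/s².
ω = αt ⇒ t = ω/α = 23.3/2.297 = 10.14 s.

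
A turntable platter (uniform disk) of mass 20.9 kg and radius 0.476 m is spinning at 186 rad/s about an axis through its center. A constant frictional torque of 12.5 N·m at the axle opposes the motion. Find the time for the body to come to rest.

I = ½MR² = (1/2)(20.9)(0.476)² = 2.368 kg·m².
The net torque has magnitude 12.5 N·m, opposing ω.
|α| = τ/I = 12.50/2.368 = 5.279 rad/s² (deceleration).
0 = ω₀ − |α|t ⇒ t = ω₀/|α| = 186/5.279 = 35.23 s.

t ≈ 35.2 s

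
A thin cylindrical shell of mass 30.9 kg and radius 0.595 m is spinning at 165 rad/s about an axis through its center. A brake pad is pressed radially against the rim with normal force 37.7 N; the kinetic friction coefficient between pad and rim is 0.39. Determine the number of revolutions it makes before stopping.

I = MR² = (30.9)(0.595)² = 10.94 kg·m².
Friction force f = μN = (0.39)(37.7) = 14.70 N at the rim; torque magnitude τ = fR = 8.748 N·m, opposing ω.
|α| = τ/I = 8.748/10.94 = 0.7997 rad/s² (deceleration).
ω² = ω₀² − 2|α|θ with ω = 0 ⇒ θ = ω₀²/(2|α|) = 17020 rad = 2709 rev.

≈ 2710 revolutions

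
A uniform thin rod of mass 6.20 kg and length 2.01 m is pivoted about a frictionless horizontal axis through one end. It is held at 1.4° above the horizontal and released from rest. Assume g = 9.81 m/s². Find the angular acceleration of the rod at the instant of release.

α ≈ 7.32 rad/s²

About the pivot, I = (1/3)ML² = (1/3)(6.20)(2.01)² = 8.350 kg·m².
The weight acts at the center, a distance L/2 = 1.005 m from the pivot; τ = Mg(L/2) cos 1.4° = 61.11 N·m.
α = τ/I = 61.11/8.350 = 7.319 rad/s².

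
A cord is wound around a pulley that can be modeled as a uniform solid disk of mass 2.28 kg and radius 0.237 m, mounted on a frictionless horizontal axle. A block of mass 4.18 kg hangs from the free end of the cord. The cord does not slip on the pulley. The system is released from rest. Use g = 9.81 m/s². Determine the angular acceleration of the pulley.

I = ½MR² = (1/2)(2.28)(0.237)² = 0.06403 kg·m².
Block: mg − T = ma. Pulley: TR = Iα. No-slip: a = αR, so T = (I/R²)a = 1.140·a.
Then mg = (m + 1.140)a, so a = (4.18)(9.81)/(4.18 + 1.140) = 7.708 m/s².
α = a/R = 7.708/0.237 = 32.52 rad/s².

α ≈ 32.5 rad/s²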